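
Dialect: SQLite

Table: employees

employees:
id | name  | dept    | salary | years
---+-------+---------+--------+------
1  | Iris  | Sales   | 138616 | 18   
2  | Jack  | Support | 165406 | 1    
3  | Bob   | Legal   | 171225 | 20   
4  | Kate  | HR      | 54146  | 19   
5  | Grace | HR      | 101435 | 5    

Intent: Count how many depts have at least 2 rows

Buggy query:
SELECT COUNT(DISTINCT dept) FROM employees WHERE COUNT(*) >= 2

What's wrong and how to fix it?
Bug: WHERE filters individual rows, not groups, so a group-level COUNT is invalid there

Fix: Use a subquery that GROUPs and filters with HAVING, then count its rows

Corrected query:
SELECT COUNT(*) FROM (SELECT dept FROM employees GROUP BY dept HAVING COUNT(*) >= 2)

Result:
COUNT(*)
--------
1       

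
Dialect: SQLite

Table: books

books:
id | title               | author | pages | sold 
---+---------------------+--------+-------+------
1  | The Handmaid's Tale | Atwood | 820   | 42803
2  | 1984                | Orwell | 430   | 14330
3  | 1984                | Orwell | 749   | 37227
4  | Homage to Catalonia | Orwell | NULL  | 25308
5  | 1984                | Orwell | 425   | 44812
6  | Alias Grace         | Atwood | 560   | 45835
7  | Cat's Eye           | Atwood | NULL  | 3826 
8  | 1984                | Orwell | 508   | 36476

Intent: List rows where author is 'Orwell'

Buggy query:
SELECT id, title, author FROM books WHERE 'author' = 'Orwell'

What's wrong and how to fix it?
Bug: Single quotes denote string literals in SQL; the column name is being compared as a constant string

Fix: Remove the quotes around the column name (or use double quotes for an identifier)

Corrected query:
SELECT id, title, author FROM books WHERE author = 'Orwell'

Result:
id | title               | author
---+---------------------+-------
2  | 1984                | Orwell
3  | 1984                | Orwell
4  | Homage to Catalonia | Orwell
5  | 1984                | Orwell
8  | 1984                | Orwell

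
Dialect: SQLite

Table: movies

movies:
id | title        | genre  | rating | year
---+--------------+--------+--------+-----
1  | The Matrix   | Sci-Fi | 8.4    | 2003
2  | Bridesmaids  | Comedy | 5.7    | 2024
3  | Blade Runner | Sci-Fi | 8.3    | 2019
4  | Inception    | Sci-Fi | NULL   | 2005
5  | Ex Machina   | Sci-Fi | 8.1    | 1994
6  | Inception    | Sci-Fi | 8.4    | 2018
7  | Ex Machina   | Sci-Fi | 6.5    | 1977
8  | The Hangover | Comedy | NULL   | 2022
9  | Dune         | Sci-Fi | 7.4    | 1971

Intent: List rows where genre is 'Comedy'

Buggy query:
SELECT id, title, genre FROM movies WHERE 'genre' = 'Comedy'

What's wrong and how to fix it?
Bug: Single quotes denote string literals in SQL; the column name is being compared as a constant string

Fix: Remove the quotes around the column name (or use double quotes for an identifier)

Corrected query:
SELECT id, title, genre FROM movies WHERE genre = 'Comedy'

Result:
id | title        | genre 
---+--------------+-------
2  | Bridesmaids  | Comedy
8  | The Hangover | Comedy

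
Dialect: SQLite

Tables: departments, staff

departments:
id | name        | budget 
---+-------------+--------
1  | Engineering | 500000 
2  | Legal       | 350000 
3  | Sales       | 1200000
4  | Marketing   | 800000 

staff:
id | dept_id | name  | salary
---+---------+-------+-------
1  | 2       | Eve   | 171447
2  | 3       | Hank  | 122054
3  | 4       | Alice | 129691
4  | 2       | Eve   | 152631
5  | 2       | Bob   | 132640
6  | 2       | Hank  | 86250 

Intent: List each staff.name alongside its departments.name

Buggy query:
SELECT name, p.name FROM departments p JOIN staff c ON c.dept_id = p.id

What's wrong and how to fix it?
Bug: 'name' exists in both joined tables, so the database can't tell which one is meant

Fix: Prefix ambiguous columns with the table alias

Corrected query:
SELECT c.name, p.name FROM departments p JOIN staff c ON c.dept_id = p.id

Result:
name  | name     
------+----------
Eve   | Legal    
Hank  | Sales    
Alice | Marketing
Eve   | Legal    
Bob   | Legal    
Hank  | Legal    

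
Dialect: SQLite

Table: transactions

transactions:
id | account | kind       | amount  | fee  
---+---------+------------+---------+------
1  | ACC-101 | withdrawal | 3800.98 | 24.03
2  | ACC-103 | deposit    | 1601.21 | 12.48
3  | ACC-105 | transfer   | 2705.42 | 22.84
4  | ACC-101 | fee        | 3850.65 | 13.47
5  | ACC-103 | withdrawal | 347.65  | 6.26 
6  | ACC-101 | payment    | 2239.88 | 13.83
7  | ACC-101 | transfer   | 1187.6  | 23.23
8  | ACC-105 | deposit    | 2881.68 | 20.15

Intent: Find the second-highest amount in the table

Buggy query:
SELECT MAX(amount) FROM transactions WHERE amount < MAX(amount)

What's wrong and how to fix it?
Bug: MAX(amount) on the right of the comparison is an aggregate-in-WHERE error

Fix: Compute the overall MAX in a subquery, then take MAX of rows below it

Corrected query:
SELECT MAX(amount) FROM transactions WHERE amount < (SELECT MAX(amount) FROM transactions)

Result:
MAX(amount)
-----------
3800.98    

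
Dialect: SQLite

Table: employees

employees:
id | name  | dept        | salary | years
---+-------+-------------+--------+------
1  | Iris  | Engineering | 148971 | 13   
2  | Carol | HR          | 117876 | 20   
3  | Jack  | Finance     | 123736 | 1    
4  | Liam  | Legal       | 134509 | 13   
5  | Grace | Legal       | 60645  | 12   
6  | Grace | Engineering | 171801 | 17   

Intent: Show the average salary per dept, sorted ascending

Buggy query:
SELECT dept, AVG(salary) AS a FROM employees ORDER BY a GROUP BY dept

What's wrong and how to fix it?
Bug: ORDER BY appears before GROUP BY; SQL clause order requires GROUP BY first

Fix: Move ORDER BY to the end, after GROUP BY

Corrected query:
SELECT dept, AVG(salary) AS a FROM employees GROUP BY dept ORDER BY a

Result:
dept        | a     
------------+-------
Legal       | 97577 
HR          | 117876
Finance     | 123736
Engineering | 160386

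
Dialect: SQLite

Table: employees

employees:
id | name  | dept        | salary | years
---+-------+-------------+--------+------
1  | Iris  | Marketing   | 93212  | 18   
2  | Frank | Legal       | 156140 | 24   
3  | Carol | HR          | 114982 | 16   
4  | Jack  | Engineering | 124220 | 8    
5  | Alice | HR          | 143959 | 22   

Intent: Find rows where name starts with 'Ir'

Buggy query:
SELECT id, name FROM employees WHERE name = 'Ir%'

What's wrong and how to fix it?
Bug: '=' compares the literal string including the % character; pattern matching needs LIKE

Fix: Replace '=' with LIKE so 'Ir%' is treated as a pattern

Corrected query:
SELECT id, name FROM employees WHERE name LIKE 'Ir%'

Result:
id | name
---+-----
1  | Iris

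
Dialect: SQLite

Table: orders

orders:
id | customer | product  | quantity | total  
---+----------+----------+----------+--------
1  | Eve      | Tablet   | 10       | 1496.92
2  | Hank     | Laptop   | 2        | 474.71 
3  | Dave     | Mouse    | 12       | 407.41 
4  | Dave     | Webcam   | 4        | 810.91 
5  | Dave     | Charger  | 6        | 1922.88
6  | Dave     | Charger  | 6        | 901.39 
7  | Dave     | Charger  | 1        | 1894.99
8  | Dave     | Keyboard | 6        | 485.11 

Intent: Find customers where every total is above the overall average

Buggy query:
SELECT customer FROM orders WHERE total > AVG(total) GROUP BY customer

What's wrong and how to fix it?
Bug: AVG() is an aggregate; it can't sit directly in WHERE

Fix: Use a subquery for AVG and a HAVING MIN(...) filter so the condition holds for every row in the group

Corrected query:
SELECT customer FROM orders GROUP BY customer HAVING MIN(total) > (SELECT AVG(total) FROM orders)

Result:
customer
--------
Eve     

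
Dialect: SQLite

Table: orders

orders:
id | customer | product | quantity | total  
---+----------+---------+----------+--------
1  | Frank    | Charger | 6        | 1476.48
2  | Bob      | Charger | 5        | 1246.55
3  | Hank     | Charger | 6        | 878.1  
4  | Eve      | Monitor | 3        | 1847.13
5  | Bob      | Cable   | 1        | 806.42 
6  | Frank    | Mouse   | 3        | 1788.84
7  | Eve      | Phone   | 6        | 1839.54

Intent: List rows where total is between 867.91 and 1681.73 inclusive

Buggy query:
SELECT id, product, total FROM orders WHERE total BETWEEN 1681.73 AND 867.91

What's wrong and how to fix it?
Bug: BETWEEN expects the lower bound first; with 1681.73 AND 867.91 the range is empty

Fix: Swap the bounds so the smaller value comes first

Corrected query:
SELECT id, product, total FROM orders WHERE total BETWEEN 867.91 AND 1681.73

Result:
id | product | total  
---+---------+--------
1  | Charger | 1476.48
2  | Charger | 1246.55
3  | Charger | 878.1  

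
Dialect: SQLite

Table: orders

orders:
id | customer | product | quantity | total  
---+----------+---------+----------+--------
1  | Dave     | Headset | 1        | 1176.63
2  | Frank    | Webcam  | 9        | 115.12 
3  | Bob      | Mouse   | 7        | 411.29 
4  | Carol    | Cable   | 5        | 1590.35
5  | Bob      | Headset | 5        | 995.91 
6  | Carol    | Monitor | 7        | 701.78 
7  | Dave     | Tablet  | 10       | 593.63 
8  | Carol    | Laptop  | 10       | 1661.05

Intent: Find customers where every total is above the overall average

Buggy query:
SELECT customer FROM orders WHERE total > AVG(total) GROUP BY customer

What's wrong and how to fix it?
Bug: WHERE evaluates per row before aggregation, so AVG() is unavailable

Fix: Compute the overall average in a scalar subquery and compare each group's MIN against it in HAVING

Corrected query:
SELECT customer FROM orders GROUP BY customer HAVING MIN(total) > (SELECT AVG(total) FROM orders)

Result:
(no rows)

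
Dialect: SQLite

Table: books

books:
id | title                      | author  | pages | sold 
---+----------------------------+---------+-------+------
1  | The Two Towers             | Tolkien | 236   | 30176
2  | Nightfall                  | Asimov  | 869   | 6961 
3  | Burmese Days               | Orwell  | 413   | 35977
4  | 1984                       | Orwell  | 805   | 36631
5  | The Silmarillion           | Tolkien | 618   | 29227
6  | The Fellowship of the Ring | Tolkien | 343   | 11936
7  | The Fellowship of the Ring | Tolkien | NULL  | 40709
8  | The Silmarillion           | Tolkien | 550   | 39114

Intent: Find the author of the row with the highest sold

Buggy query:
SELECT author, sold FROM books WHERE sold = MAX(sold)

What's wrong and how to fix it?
Bug: WHERE is evaluated per row; an aggregate over the whole table isn't defined there

Fix: Use a subquery: WHERE sold = (SELECT MAX(sold) FROM books)

Corrected query:
SELECT author, sold FROM books WHERE sold = (SELECT MAX(sold) FROM books)

Result:
author  | sold 
--------+------
Tolkien | 40709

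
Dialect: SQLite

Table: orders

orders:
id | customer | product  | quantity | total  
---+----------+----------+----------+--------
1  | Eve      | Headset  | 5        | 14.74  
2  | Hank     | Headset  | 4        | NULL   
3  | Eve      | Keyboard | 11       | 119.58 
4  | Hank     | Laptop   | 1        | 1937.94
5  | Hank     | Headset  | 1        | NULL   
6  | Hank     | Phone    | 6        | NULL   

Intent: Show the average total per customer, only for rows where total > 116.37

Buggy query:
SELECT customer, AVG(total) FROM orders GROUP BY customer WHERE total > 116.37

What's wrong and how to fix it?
Bug: Row-level WHERE must come before GROUP BY in the clause order

Fix: Place WHERE between FROM and GROUP BY

Corrected query:
SELECT customer, AVG(total) FROM orders WHERE total > 116.37 GROUP BY customer

Result:
customer | AVG(total)
---------+-----------
Eve      | 119.58    
Hank     | 1937.94   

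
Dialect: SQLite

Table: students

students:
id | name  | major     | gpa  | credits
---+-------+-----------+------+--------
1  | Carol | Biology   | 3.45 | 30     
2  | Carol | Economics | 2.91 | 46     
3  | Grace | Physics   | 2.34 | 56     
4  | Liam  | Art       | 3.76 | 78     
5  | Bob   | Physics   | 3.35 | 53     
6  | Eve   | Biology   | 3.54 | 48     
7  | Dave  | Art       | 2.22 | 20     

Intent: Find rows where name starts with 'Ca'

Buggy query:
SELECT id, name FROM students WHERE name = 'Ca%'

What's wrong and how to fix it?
Bug: '=' compares the literal string including the % character; pattern matching needs LIKE

Fix: Use LIKE for wildcard pattern matching

Corrected query:
SELECT id, name FROM students WHERE name LIKE 'Ca%'

Result:
id | name 
---+------
1  | Carol
2  | Carol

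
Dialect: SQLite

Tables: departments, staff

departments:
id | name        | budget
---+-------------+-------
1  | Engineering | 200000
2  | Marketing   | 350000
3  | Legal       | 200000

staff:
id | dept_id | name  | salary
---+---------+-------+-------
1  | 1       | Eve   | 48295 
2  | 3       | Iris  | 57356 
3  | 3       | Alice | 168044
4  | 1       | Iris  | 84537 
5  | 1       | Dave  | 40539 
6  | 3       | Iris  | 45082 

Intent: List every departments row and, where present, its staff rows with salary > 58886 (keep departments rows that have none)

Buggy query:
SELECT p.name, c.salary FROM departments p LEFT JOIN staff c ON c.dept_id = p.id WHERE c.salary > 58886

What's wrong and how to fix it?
Bug: A WHERE condition on the right-hand table after LEFT JOIN drops unmatched parents

Fix: Put 'c.salary > 58886' in the JOIN's ON clause instead of WHERE

Corrected query:
SELECT p.name, c.salary FROM departments p LEFT JOIN staff c ON c.dept_id = p.id AND c.salary > 58886

Result:
name        | salary
------------+-------
Engineering | 84537 
Marketing   | NULL  
Legal       | 168044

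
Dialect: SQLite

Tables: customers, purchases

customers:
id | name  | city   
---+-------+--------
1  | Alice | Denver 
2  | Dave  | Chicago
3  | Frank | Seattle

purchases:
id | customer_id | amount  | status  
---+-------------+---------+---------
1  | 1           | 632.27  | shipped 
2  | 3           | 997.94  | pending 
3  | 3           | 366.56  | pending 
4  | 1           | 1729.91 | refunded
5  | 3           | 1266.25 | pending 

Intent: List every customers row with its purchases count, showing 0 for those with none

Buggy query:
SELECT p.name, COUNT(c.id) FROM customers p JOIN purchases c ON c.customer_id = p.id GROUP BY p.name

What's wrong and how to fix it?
Bug: An inner join excludes parents with zero children

Fix: Use LEFT JOIN so parents without children still appear (COUNT(c.id) gives 0)

Corrected query:
SELECT p.name, COUNT(c.id) FROM customers p LEFT JOIN purchases c ON c.customer_id = p.id GROUP BY p.name

Result:
name  | COUNT(c.id)
------+------------
Alice | 2          
Dave  | 0          
Frank | 3          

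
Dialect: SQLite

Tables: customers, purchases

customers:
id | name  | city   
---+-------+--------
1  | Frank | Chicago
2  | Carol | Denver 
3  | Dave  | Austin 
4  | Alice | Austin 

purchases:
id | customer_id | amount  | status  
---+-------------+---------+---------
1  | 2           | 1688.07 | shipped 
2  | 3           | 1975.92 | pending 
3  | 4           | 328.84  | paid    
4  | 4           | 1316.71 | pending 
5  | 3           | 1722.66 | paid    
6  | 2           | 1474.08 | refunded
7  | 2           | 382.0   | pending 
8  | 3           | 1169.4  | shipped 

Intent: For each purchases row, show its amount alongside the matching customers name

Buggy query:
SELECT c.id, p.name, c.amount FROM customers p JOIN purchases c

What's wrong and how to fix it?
Bug: JOIN with no ON clause produces a cartesian product; every purchases row pairs with every customers row

Fix: Specify the join condition linking the foreign key to the parent id

Corrected query:
SELECT c.id, p.name, c.amount FROM customers p JOIN purchases c ON c.customer_id = p.id

Result:
id | name  | amount 
---+-------+--------
1  | Carol | 1688.07
2  | Dave  | 1975.92
3  | Alice | 328.84 
4  | Alice | 1316.71
5  | Dave  | 1722.66
6  | Carol | 1474.08
7  | Carol | 382    
8  | Dave  | 1169.4 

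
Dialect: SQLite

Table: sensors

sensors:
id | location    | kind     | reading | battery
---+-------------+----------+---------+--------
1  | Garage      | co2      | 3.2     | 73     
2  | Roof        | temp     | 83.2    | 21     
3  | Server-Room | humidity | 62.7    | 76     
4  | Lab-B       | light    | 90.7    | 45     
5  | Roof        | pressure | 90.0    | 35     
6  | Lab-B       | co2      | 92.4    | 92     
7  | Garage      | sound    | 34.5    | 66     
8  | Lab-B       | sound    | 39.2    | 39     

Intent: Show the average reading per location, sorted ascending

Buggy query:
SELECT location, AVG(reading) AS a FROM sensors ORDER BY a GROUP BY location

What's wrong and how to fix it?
Bug: ORDER BY appears before GROUP BY; SQL clause order requires GROUP BY first

Fix: Reorder: SELECT … FROM … GROUP BY … ORDER BY …

Corrected query:
SELECT location, AVG(reading) AS a FROM sensors GROUP BY location ORDER BY a

Result:
location    | a    
------------+------
Garage      | 18.85
Server-Room | 62.7 
Lab-B       | 74.1 
Roof        | 86.6 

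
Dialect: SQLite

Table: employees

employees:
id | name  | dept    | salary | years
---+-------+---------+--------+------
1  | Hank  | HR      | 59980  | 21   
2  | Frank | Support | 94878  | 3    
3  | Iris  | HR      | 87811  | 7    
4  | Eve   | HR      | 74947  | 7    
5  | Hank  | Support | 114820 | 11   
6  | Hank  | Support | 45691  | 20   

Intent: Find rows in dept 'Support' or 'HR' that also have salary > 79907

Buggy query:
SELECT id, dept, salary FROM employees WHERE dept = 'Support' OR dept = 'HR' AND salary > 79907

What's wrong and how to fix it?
Bug: AND binds tighter than OR, so this parses as dept = 'Support' OR (dept = 'HR' AND salary > 79907)

Fix: Add parentheses around the OR so the AND applies to both alternatives

Corrected query:
SELECT id, dept, salary FROM employees WHERE (dept = 'Support' OR dept = 'HR') AND salary > 79907

Result:
id | dept    | salary
---+---------+-------
2  | Support | 94878 
3  | HR      | 87811 
5  | Support | 114820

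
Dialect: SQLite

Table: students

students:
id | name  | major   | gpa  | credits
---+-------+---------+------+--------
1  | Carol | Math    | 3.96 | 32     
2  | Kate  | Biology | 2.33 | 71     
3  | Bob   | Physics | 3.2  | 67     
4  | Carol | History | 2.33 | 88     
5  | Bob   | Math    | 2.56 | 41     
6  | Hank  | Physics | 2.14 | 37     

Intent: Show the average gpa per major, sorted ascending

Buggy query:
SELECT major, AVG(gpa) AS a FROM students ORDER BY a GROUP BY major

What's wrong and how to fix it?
Bug: ORDER BY appears before GROUP BY; SQL clause order requires GROUP BY first

Fix: Reorder: SELECT … FROM … GROUP BY … ORDER BY …

Corrected query:
SELECT major, AVG(gpa) AS a FROM students GROUP BY major ORDER BY a

Result:
major   | a   
--------+-----
Biology | 2.33
History | 2.33
Physics | 2.67
Math    | 3.26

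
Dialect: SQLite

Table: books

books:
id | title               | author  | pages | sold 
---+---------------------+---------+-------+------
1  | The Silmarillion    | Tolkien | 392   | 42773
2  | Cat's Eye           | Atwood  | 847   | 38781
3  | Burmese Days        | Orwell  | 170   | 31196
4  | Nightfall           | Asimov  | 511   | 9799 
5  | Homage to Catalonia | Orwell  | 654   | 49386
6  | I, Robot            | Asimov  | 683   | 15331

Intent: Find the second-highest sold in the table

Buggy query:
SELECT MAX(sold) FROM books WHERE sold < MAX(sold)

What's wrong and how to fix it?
Bug: The inner MAX is an aggregate inside WHERE, which is not allowed

Fix: Put the inner MAX in a scalar subquery

Corrected query:
SELECT MAX(sold) FROM books WHERE sold < (SELECT MAX(sold) FROM books)

Result:
MAX(sold)
---------
42773    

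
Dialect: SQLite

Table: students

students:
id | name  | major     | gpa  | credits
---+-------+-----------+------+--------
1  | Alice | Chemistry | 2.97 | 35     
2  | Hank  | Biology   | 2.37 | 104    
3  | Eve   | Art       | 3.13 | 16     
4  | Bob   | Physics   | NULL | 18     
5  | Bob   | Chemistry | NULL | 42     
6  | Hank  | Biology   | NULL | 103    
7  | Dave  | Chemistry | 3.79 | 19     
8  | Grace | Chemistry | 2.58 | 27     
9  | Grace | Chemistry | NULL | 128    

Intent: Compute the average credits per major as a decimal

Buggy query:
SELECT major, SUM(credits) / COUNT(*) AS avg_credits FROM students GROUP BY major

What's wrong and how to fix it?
Bug: Both operands are integers, so '/' performs integer division and truncates

Fix: Cast one side to REAL so the division keeps the fractional part

Corrected query:
SELECT major, SUM(credits) * 1.0 / COUNT(*) AS avg_credits FROM students GROUP BY major

Result:
major     | avg_credits
----------+------------
Art       | 16         
Biology   | 103.5      
Chemistry | 50.2       
Physics   | 18         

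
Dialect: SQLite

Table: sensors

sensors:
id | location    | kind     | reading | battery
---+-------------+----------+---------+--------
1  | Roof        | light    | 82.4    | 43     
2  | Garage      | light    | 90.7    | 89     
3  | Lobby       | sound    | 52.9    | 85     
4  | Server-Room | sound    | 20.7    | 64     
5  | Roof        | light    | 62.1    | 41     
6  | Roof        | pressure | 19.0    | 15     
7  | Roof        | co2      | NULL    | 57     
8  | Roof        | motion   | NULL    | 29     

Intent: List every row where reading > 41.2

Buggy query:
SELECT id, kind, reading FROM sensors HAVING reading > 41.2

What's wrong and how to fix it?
Bug: This is a non-aggregate query (no GROUP BY, no aggregates), so in SQLite the HAVING clause is invalid here; a row-level condition belongs in WHERE

Fix: Use WHERE for row-level filtering

Corrected query:
SELECT id, kind, reading FROM sensors WHERE reading > 41.2

Result:
id | kind  | reading
---+-------+--------
1  | light | 82.4   
2  | light | 90.7   
3  | sound | 52.9   
5  | light | 62.1   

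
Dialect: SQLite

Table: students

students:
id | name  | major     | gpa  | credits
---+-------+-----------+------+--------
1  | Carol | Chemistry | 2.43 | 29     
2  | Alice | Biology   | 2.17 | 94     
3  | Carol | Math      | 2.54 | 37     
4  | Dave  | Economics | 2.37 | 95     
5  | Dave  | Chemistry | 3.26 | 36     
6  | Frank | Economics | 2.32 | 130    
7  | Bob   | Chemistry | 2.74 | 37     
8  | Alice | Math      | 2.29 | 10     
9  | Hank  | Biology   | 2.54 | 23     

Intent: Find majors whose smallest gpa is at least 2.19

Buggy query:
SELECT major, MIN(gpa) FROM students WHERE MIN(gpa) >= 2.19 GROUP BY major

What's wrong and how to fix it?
Bug: MIN() in WHERE is a misuse of aggregate

Fix: Replace WHERE with HAVING after the GROUP BY

Corrected query:
SELECT major, MIN(gpa) FROM students GROUP BY major HAVING MIN(gpa) >= 2.19

Result:
major     | MIN(gpa)
----------+---------
Chemistry | 2.43    
Economics | 2.32    
Math      | 2.29    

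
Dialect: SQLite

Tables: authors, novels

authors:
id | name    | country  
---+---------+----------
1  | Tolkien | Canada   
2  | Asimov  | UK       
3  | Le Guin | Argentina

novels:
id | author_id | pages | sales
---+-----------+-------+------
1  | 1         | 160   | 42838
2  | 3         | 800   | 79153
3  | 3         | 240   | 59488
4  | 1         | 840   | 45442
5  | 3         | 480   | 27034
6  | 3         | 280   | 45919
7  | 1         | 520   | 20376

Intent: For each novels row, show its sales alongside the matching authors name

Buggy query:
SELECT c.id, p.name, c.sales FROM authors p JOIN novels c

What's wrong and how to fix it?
Bug: Missing join condition: each novels row is matched to all authors rows instead of just its own

Fix: Add ON c.author_id = p.id to the JOIN

Corrected query:
SELECT c.id, p.name, c.sales FROM authors p JOIN novels c ON c.author_id = p.id

Result:
id | name    | sales
---+---------+------
1  | Tolkien | 42838
2  | Le Guin | 79153
3  | Le Guin | 59488
4  | Tolkien | 45442
5  | Le Guin | 27034
6  | Le Guin | 45919
7  | Tolkien | 20376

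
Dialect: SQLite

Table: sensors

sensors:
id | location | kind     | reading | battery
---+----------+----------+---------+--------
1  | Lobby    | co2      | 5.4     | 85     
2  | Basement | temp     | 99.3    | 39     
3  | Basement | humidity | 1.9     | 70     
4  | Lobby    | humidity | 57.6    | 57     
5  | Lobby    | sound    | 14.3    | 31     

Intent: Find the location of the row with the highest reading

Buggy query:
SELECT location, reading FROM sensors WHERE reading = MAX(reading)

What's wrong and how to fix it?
Bug: MAX(reading) is an aggregate and cannot be used directly in WHERE

Fix: Use a subquery: WHERE reading = (SELECT MAX(reading) FROM sensors)

Corrected query:
SELECT location, reading FROM sensors WHERE reading = (SELECT MAX(reading) FROM sensors)

Result:
location | reading
---------+--------
Basement | 99.3   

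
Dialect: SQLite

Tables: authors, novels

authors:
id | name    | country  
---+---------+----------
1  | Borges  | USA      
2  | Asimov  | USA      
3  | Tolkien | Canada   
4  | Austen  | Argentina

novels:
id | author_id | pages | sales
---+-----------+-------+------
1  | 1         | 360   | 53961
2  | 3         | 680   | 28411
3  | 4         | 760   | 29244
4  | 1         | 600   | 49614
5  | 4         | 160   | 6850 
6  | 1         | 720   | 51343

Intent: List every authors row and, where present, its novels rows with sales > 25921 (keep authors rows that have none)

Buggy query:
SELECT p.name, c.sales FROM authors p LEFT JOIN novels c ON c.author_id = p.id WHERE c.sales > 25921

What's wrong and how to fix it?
Bug: A WHERE condition on the right-hand table after LEFT JOIN drops unmatched parents

Fix: Move the right-table condition into the ON clause so unmatched parents are kept

Corrected query:
SELECT p.name, c.sales FROM authors p LEFT JOIN novels c ON c.author_id = p.id AND c.sales > 25921

Result:
name    | sales
--------+------
Borges  | 49614
Borges  | 51343
Borges  | 53961
Asimov  | NULL 
Tolkien | 28411
Austen  | 29244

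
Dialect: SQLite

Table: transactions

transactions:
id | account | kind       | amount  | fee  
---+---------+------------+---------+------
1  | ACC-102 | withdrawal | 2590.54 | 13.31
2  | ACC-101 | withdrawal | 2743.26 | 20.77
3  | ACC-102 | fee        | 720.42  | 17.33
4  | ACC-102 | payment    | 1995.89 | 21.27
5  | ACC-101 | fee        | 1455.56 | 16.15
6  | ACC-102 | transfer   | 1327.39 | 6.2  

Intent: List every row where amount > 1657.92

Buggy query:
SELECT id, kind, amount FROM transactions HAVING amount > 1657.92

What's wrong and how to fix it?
Bug: This is a non-aggregate query (no GROUP BY, no aggregates), so in SQLite the HAVING clause is invalid here; a row-level condition belongs in WHERE

Fix: Use WHERE for row-level filtering

Corrected query:
SELECT id, kind, amount FROM transactions WHERE amount > 1657.92

Result:
id | kind       | amount 
---+------------+--------
1  | withdrawal | 2590.54
2  | withdrawal | 2743.26
4  | payment    | 1995.89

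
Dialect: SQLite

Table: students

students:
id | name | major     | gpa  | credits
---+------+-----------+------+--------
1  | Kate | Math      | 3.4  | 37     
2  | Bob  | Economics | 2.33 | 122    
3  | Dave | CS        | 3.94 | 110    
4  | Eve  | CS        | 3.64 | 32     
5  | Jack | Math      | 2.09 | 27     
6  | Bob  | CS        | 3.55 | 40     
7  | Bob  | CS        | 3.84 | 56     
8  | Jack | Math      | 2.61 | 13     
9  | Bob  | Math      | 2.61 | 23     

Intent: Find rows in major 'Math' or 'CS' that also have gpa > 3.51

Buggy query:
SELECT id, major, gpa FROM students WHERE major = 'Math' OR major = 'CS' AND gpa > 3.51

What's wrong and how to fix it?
Bug: Without parentheses, AND is evaluated before OR, so the gpa filter only applies to the 'CS' branch

Fix: Add parentheses around the OR so the AND applies to both alternatives

Corrected query:
SELECT id, major, gpa FROM students WHERE (major = 'Math' OR major = 'CS') AND gpa > 3.51

Result:
id | major | gpa 
---+-------+-----
3  | CS    | 3.94
4  | CS    | 3.64
6  | CS    | 3.55
7  | CS    | 3.84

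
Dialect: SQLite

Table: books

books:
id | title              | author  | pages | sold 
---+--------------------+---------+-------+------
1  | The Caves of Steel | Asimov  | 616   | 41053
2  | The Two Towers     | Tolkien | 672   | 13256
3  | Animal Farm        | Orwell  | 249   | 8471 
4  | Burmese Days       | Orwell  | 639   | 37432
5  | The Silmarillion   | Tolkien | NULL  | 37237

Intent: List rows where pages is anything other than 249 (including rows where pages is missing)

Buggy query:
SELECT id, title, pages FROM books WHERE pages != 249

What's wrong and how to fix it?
Bug: Inequality against NULL is unknown, not true; rows with NULL are dropped

Fix: Add an explicit OR pages IS NULL to include the missing-value rows

Corrected query:
SELECT id, title, pages FROM books WHERE pages != 249 OR pages IS NULL

Result:
id | title              | pages
---+--------------------+------
1  | The Caves of Steel | 616  
2  | The Two Towers     | 672  
4  | Burmese Days       | 639  
5  | The Silmarillion   | NULL 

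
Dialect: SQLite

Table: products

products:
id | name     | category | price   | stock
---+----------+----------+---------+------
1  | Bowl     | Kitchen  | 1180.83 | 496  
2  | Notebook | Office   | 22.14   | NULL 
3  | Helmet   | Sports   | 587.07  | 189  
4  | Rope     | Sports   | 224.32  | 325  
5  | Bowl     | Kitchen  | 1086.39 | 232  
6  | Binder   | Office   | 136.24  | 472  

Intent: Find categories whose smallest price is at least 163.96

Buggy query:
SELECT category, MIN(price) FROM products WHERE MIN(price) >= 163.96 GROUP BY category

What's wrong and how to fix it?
Bug: MIN() in WHERE is a misuse of aggregate

Fix: Replace WHERE with HAVING after the GROUP BY

Corrected query:
SELECT category, MIN(price) FROM products GROUP BY category HAVING MIN(price) >= 163.96

Result:
category | MIN(price)
---------+-----------
Kitchen  | 1086.39   
Sports   | 224.32    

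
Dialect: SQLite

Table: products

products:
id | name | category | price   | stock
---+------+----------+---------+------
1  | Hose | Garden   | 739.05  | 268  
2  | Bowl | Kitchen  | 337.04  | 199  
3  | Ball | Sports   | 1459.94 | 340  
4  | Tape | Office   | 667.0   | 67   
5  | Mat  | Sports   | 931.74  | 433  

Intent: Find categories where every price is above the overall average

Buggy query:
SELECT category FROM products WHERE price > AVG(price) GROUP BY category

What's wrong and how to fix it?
Bug: WHERE evaluates per row before aggregation, so AVG() is unavailable

Fix: Use a subquery for AVG and a HAVING MIN(...) filter so the condition holds for every row in the group

Corrected query:
SELECT category FROM products GROUP BY category HAVING MIN(price) > (SELECT AVG(price) FROM products)

Result:
category
--------
Sports  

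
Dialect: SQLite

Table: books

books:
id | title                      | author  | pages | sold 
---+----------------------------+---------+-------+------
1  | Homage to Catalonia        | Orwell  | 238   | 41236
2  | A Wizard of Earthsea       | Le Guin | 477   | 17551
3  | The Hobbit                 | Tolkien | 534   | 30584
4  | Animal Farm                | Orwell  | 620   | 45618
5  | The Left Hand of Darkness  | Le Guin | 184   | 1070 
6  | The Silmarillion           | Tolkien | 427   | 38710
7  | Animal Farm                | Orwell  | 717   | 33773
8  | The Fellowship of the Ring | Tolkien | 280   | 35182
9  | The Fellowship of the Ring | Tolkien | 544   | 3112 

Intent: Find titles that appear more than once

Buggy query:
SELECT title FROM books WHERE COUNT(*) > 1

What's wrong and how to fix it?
Bug: COUNT(*) is an aggregate and cannot be used in WHERE

Fix: Group first, then use HAVING for the count condition

Corrected query:
SELECT title FROM books GROUP BY title HAVING COUNT(*) > 1

Result:
title                     
--------------------------
Animal Farm               
The Fellowship of the Ring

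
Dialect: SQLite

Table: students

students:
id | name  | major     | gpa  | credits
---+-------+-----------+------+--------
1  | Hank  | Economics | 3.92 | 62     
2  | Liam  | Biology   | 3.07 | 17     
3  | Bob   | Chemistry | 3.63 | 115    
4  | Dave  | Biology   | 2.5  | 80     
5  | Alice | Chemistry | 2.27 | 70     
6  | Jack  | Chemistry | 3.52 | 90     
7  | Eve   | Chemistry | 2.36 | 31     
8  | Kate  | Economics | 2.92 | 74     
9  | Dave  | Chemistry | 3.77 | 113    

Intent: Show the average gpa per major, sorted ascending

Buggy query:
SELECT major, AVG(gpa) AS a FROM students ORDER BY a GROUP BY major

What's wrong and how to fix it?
Bug: ORDER BY appears before GROUP BY; SQL clause order requires GROUP BY first

Fix: Reorder: SELECT … FROM … GROUP BY … ORDER BY …

Corrected query:
SELECT major, AVG(gpa) AS a FROM students GROUP BY major ORDER BY a

Result:
major     | a    
----------+------
Biology   | 2.785
Chemistry | 3.11 
Economics | 3.42 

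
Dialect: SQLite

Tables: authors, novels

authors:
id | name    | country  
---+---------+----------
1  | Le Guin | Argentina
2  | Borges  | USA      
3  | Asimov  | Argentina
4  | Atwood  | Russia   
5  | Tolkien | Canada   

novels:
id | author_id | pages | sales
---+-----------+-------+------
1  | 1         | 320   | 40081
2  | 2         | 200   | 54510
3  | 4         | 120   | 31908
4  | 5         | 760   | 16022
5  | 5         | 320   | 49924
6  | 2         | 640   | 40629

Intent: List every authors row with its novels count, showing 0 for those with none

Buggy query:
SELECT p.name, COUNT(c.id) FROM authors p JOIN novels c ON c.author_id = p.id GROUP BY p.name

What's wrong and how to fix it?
Bug: An inner join excludes parents with zero children

Fix: Use LEFT JOIN so parents without children still appear (COUNT(c.id) gives 0)

Corrected query:
SELECT p.name, COUNT(c.id) FROM authors p LEFT JOIN novels c ON c.author_id = p.id GROUP BY p.name

Result:
name    | COUNT(c.id)
--------+------------
Asimov  | 0          
Atwood  | 1          
Borges  | 2          
Le Guin | 1          
Tolkien | 2          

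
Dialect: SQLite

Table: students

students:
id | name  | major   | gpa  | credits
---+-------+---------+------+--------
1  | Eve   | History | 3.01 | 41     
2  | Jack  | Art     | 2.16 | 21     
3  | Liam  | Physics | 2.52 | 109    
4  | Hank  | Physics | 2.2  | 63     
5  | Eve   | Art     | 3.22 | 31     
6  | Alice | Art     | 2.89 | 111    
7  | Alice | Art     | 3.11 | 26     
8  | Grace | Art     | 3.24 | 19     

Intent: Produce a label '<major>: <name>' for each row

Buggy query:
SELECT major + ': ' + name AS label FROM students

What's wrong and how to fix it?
Bug: SQLite uses || for string concatenation; + coerces text to numbers (yielding 0)

Fix: Use the || operator for string concatenation

Corrected query:
SELECT major || ': ' || name AS label FROM students

Result:
label        
-------------
History: Eve 
Art: Jack    
Physics: Liam
Physics: Hank
Art: Eve     
Art: Alice   
Art: Alice   
Art: Grace   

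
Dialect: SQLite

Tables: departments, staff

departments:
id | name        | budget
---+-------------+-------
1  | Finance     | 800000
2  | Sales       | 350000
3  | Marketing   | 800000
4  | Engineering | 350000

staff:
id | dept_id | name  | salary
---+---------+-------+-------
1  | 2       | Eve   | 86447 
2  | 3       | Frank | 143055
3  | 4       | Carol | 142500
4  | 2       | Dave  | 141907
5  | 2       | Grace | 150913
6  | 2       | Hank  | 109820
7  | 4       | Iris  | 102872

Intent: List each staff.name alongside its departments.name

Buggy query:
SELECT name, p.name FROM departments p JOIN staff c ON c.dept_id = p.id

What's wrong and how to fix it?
Bug: Both tables have a 'name' column; the unqualified reference is ambiguous

Fix: Qualify the column with its table alias (c.name)

Corrected query:
SELECT c.name, p.name FROM departments p JOIN staff c ON c.dept_id = p.id

Result:
name  | name       
------+------------
Eve   | Sales      
Frank | Marketing  
Carol | Engineering
Dave  | Sales      
Grace | Sales      
Hank  | Sales      
Iris  | Engineering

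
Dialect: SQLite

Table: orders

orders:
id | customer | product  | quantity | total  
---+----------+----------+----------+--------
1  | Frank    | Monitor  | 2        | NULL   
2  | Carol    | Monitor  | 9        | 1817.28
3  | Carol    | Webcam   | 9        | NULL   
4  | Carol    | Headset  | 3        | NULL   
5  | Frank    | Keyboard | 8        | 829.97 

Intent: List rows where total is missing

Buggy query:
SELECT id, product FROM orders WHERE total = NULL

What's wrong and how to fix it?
Bug: Comparing to NULL with '=' never matches; NULL = NULL is unknown, not true

Fix: Replace '= NULL' with 'IS NULL'

Corrected query:
SELECT id, product FROM orders WHERE total IS NULL

Result:
id | product
---+--------
1  | Monitor
3  | Webcam 
4  | Headset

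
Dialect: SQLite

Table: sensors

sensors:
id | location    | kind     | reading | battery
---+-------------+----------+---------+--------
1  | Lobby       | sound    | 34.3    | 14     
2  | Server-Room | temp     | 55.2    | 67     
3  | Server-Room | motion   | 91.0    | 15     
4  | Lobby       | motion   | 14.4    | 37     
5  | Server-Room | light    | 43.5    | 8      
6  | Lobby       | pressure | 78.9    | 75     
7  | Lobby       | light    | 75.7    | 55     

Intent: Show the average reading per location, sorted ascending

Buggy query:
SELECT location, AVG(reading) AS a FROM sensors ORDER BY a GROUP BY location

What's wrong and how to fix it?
Bug: ORDER BY appears before GROUP BY; SQL clause order requires GROUP BY first

Fix: Reorder: SELECT … FROM … GROUP BY … ORDER BY …

Corrected query:
SELECT location, AVG(reading) AS a FROM sensors GROUP BY location ORDER BY a

Result:
location    | a        
------------+----------
Lobby       | 50.825   
Server-Room | 63.233333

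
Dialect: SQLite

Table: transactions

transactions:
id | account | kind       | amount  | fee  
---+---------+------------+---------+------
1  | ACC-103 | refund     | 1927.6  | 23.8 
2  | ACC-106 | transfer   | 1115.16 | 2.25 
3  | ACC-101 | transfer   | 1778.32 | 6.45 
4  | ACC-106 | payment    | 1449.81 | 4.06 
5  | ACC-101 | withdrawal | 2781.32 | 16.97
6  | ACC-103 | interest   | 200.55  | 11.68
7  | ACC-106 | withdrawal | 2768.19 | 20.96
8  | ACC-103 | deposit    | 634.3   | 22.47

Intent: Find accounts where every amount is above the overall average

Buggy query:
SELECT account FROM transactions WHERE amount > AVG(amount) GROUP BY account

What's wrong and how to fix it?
Bug: AVG() is an aggregate; it can't sit directly in WHERE

Fix: Use a subquery for AVG and a HAVING MIN(...) filter so the condition holds for every row in the group

Corrected query:
SELECT account FROM transactions GROUP BY account HAVING MIN(amount) > (SELECT AVG(amount) FROM transactions)

Result:
account
-------
ACC-101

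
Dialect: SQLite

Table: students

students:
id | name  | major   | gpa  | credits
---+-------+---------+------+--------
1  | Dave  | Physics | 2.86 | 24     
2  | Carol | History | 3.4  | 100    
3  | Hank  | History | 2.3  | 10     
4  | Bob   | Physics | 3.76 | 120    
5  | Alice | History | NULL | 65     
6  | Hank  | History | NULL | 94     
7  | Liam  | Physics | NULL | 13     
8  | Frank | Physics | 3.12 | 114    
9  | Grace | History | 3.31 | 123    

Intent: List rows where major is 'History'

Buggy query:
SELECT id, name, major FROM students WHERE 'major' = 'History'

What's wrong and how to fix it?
Bug: 'major' in single quotes is a string literal, not the column; the comparison is literal-vs-literal and never true

Fix: Reference the column as major without single quotes

Corrected query:
SELECT id, name, major FROM students WHERE major = 'History'

Result:
id | name  | major  
---+-------+--------
2  | Carol | History
3  | Hank  | History
5  | Alice | History
6  | Hank  | History
9  | Grace | History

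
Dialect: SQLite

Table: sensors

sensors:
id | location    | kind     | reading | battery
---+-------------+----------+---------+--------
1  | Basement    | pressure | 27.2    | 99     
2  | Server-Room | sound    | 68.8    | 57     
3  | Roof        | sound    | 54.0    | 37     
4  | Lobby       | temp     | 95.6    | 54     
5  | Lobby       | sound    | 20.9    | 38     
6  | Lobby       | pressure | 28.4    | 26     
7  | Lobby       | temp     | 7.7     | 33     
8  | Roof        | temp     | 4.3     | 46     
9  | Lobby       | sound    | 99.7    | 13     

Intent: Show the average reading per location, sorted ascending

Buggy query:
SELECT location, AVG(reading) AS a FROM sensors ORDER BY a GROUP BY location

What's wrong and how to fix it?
Bug: GROUP BY must precede ORDER BY

Fix: Move ORDER BY to the end, after GROUP BY

Corrected query:
SELECT location, AVG(reading) AS a FROM sensors GROUP BY location ORDER BY a

Result:
location    | a    
------------+------
Basement    | 27.2 
Roof        | 29.15
Lobby       | 50.46
Server-Room | 68.8 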